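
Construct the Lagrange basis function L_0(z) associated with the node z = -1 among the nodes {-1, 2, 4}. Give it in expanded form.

L_0(z) = (1/15)z^2 - (2/5)z + 8/15

L_0(z) = (z - 2)(z - 4) / [(-3)·(-5)]
       = (z^2 - 6z + 8) / (15)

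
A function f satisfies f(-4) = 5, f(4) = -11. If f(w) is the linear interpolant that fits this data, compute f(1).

-5

Evaluate each Lagrange basis at w = 1:
L_0(1) = (-3)/[(-8)] = 3/8
L_1(1) = (5)/[(8)] = 5/8
Sum: 5·(3/8) + (-11)·(5/8) = -5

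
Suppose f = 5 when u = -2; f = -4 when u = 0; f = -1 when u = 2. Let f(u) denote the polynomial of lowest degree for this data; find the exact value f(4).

14

Using Newton's divided-difference form:
f[-2,0] = (-4 - 5) / (0 - (-2)) = -9/2
f[0,2] = (-1 - (-4)) / (2 - 0) = 3/2
f[-2,0,2] = (3/2 - (-9/2)) / (2 - (-2)) = 3/2
f(4) = 5 + (-9/2)·(6) + (3/2)·(6)·(4) = 14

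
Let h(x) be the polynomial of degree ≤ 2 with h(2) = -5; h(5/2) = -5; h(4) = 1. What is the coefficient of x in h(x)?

-9

Build the Lagrange basis polynomials:
L_0(x) = (x - 5/2)(x - 4) / [1] = x^2 - (13/2)x + 10
L_1(x) = (x - 2)(x - 4) / [-3/4] = -(4/3)x^2 + 8x - 32/3
L_2(x) = (x - 2)(x - 5/2) / [3] = (1/3)x^2 - (3/2)x + 5/3
h(x) = (-5)·L_0 + (-5)·L_1 + 1·L_2
Only the coefficient of x is needed; take it from each L_i and combine:
(-5)·(-13/2) + (-5)·(8) + 1·(-3/2) = -9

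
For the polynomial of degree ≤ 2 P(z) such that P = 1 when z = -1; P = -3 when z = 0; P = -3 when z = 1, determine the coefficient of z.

Build the Lagrange basis polynomials:
L_0(z) = z(z - 1) / [2] = (1/2)z^2 - (1/2)z
L_1(z) = (z + 1)(z - 1) / [-1] = -z^2 + 1
L_2(z) = (z + 1)z / [2] = (1/2)z^2 + (1/2)z
P(z) = 1·L_0 + (-3)·L_1 + (-3)·L_2
Only the coefficient of z is needed; take it from each L_i and combine:
1·(-1/2) + (-3)·(0) + (-3)·(1/2) = -2

-2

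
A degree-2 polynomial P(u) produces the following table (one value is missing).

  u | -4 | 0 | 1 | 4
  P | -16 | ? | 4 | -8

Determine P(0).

4

The 3 known values determine P uniquely (degree ≤ 2).
Evaluate each Lagrange basis at u = 0:
L_0(0) = (-1)·(-4)/[(-5)·(-8)] = 1/10
L_1(0) = (4)·(-4)/[(5)·(-3)] = 16/15
L_2(0) = (4)·(-1)/[(8)·(3)] = -1/6
Sum: (-16)·(1/10) + 4·(16/15) + (-8)·(-1/6) = 4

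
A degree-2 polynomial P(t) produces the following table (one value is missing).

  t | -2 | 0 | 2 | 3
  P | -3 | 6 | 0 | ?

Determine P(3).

The 3 known values determine P uniquely (degree ≤ 2).
L_0(3) = (3)·(1)/[(-2)·(-4)] = 3/8
L_1(3) = (5)·(1)/[(2)·(-2)] = -5/4
L_2(3) = (5)·(3)/[(4)·(2)] = 15/8
Sum: (-3)·(3/8) + 6·(-5/4) + 0 = -69/8

-69/8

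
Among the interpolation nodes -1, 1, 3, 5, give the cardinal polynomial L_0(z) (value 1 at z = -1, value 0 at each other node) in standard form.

L_0(z) = (z - 1)(z - 3)(z - 5) / [(-2)·(-4)·(-6)]
       = (z^3 - 9z^2 + 23z - 15) / (-48)

L_0(z) = -(1/48)z^3 + (3/16)z^2 - (23/48)z + 5/16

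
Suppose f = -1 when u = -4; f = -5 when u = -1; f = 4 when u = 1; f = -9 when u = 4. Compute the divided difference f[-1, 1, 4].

-53/30

f[-1,1] = (4 - (-5)) / (1 - (-1)) = 9/2
f[1,4] = (-9 - 4) / (4 - 1) = -13/3
f[-1,1,4] = (-13/3 - 9/2) / (4 - (-1)) = -53/30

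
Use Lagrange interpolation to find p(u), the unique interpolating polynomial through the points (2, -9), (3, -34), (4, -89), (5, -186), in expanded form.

L_0(u) = (u - 3)(u - 4)(u - 5) / [-6] = -(1/6)u^3 + 2u^2 - (47/6)u + 10
L_1(u) = (u - 2)(u - 4)(u - 5) / [2] = (1/2)u^3 - (11/2)u^2 + 19u - 20
L_2(u) = (u - 2)(u - 3)(u - 5) / [-2] = -(1/2)u^3 + 5u^2 - (31/2)u + 15
L_3(u) = (u - 2)(u - 3)(u - 4) / [6] = (1/6)u^3 - (3/2)u^2 + (13/3)u - 4
p(u) = (-9)·L_0 + (-34)·L_1 + (-89)·L_2 + (-186)·L_3
  (-9)·L_0(u) = (3/2)u^3 - 18u^2 + (141/2)u - 90
  (-34)·L_1(u) = -17u^3 + 187u^2 - 646u + 680
  (-89)·L_2(u) = (89/2)u^3 - 445u^2 + (2759/2)u - 1335
  (-186)·L_3(u) = -31u^3 + 279u^2 - 806u + 744
Adding term by term: -2u^3 + 3u^2 - 2u - 1

p(u) = -2u^3 + 3u^2 - 2u - 1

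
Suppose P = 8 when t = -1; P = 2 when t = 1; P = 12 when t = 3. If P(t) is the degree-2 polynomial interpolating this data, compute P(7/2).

Evaluate each Lagrange basis at t = 7/2:
L_0(7/2) = (5/2)·(1/2)/[(-2)·(-4)] = 5/32
L_1(7/2) = (9/2)·(1/2)/[(2)·(-2)] = -9/16
L_2(7/2) = (9/2)·(5/2)/[(4)·(2)] = 45/32
Sum: 8·(5/32) + 2·(-9/16) + 12·(45/32) = 17

17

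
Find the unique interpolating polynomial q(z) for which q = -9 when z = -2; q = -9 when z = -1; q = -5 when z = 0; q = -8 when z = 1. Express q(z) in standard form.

L_0(z) = (z + 1)z(z - 1) / [-6] = -(1/6)z^3 + (1/6)z
L_1(z) = (z + 2)z(z - 1) / [2] = (1/2)z^3 + (1/2)z^2 - z
L_2(z) = (z + 2)(z + 1)(z - 1) / [-2] = -(1/2)z^3 - z^2 + (1/2)z + 1
L_3(z) = (z + 2)(z + 1)z / [6] = (1/6)z^3 + (1/2)z^2 + (1/3)z
q(z) = (-9)·L_0 + (-9)·L_1 + (-5)·L_2 + (-8)·L_3
  (-9)·L_0(z) = (3/2)z^3 - (3/2)z
  (-9)·L_1(z) = -(9/2)z^3 - (9/2)z^2 + 9z
  (-5)·L_2(z) = (5/2)z^3 + 5z^2 - (5/2)z - 5
  (-8)·L_3(z) = -(4/3)z^3 - 4z^2 - (8/3)z
Adding term by term: -(11/6)z^3 - (7/2)z^2 + (7/3)z - 5

q(z) = -(11/6)z^3 - (7/2)z^2 + (7/3)z - 5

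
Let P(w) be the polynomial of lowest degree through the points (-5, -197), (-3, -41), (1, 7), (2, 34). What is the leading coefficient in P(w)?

Build the Lagrange basis polynomials:
L_0(w) = (w + 3)(w - 1)(w - 2) / [-84] = -(1/84)w^3 + (1/12)w - 1/14
L_1(w) = (w + 5)(w - 1)(w - 2) / [40] = (1/40)w^3 + (1/20)w^2 - (13/40)w + 1/4
L_2(w) = (w + 5)(w + 3)(w - 2) / [-24] = -(1/24)w^3 - (1/4)w^2 + (1/24)w + 5/4
L_3(w) = (w + 5)(w + 3)(w - 1) / [35] = (1/35)w^3 + (1/5)w^2 + (1/5)w - 3/7
P(w) = (-197)·L_0 + (-41)·L_1 + 7·L_2 + 34·L_3
Only the coefficient of w^3 is needed; take it from each L_i and combine:
(-197)·(-1/84) + (-41)·(1/40) + 7·(-1/24) + 34·(1/35) = 2

2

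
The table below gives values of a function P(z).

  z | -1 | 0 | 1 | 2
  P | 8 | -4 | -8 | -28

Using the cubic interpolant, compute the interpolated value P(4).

Evaluate each Lagrange basis at z = 4:
L_0(4) = (4)·(3)·(2)/[(-1)·(-2)·(-3)] = -4
L_1(4) = (5)·(3)·(2)/[(1)·(-1)·(-2)] = 15
L_2(4) = (5)·(4)·(2)/[(2)·(1)·(-1)] = -20
L_3(4) = (5)·(4)·(3)/[(3)·(2)·(1)] = 10
Sum: 8·(-4) + (-4)·(15) + (-8)·(-20) + (-28)·(10) = -212

-212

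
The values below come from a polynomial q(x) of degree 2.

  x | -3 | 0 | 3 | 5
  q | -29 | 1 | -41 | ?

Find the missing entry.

-109

The 3 known values determine q uniquely (degree ≤ 2).
Evaluate each Lagrange basis at x = 5:
L_0(5) = (5)·(2)/[(-3)·(-6)] = 5/9
L_1(5) = (8)·(2)/[(3)·(-3)] = -16/9
L_2(5) = (8)·(5)/[(6)·(3)] = 20/9
Sum: (-29)·(5/9) + 1·(-16/9) + (-41)·(20/9) = -109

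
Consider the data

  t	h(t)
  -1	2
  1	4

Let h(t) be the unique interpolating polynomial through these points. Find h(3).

6

Evaluate each Lagrange basis at t = 3:
L_0(3) = (2)/[(-2)] = -1
L_1(3) = (4)/[(2)] = 2
Sum: 2·(-1) + 4·(2) = 6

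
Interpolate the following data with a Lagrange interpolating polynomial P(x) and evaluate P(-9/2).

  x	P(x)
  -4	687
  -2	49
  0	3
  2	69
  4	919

17679/16

L_0(-9/2) = (-5/2)·(-9/2)·(-13/2)·(-17/2)/[(-2)·(-4)·(-6)·(-8)] = 3315/2048
L_1(-9/2) = (-1/2)·(-9/2)·(-13/2)·(-17/2)/[(2)·(-2)·(-4)·(-6)] = -663/512
L_2(-9/2) = (-1/2)·(-5/2)·(-13/2)·(-17/2)/[(4)·(2)·(-2)·(-4)] = 1105/1024
L_3(-9/2) = (-1/2)·(-5/2)·(-9/2)·(-17/2)/[(6)·(4)·(2)·(-2)] = -255/512
L_4(-9/2) = (-1/2)·(-5/2)·(-9/2)·(-13/2)/[(8)·(6)·(4)·(2)] = 195/2048
Sum: 687·(3315/2048) + 49·(-663/512) + 3·(1105/1024) + 69·(-255/512) + 919·(195/2048) = 17679/16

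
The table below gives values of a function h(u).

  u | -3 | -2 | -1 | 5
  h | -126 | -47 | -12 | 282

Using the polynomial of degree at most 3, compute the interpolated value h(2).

Evaluate each Lagrange basis at u = 2:
L_0(2) = (4)·(3)·(-3)/[(-1)·(-2)·(-8)] = 9/4
L_1(2) = (5)·(3)·(-3)/[(1)·(-1)·(-7)] = -45/7
L_2(2) = (5)·(4)·(-3)/[(2)·(1)·(-6)] = 5
L_3(2) = (5)·(4)·(3)/[(8)·(7)·(6)] = 5/28
Sum: (-126)·(9/4) + (-47)·(-45/7) + (-12)·(5) + 282·(5/28) = 9

9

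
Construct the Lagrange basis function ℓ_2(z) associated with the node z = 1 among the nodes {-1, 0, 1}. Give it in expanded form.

ℓ_2(z) = (1/2)z^2 + (1/2)z

ℓ_2(z) = (z + 1)z / [(2)·(1)]
       = (z^2 + z) / (2)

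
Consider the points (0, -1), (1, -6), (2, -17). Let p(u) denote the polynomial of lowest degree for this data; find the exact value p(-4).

-41

Evaluate each Lagrange basis at u = -4:
L_0(-4) = (-5)·(-6)/[(-1)·(-2)] = 15
L_1(-4) = (-4)·(-6)/[(1)·(-1)] = -24
L_2(-4) = (-4)·(-5)/[(2)·(1)] = 10
Sum: (-1)·(15) + (-6)·(-24) + (-17)·(10) = -41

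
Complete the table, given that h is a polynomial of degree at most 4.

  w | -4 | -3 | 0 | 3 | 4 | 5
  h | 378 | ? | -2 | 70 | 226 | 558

142

The 5 known values determine h uniquely (degree ≤ 4).
Evaluate each Lagrange basis at w = -3:
L_0(-3) = (-3)·(-6)·(-7)·(-8)/[(-4)·(-7)·(-8)·(-9)] = 1/2
L_1(-3) = (1)·(-6)·(-7)·(-8)/[(4)·(-3)·(-4)·(-5)] = 7/5
L_2(-3) = (1)·(-3)·(-7)·(-8)/[(7)·(3)·(-1)·(-2)] = -4
L_3(-3) = (1)·(-3)·(-6)·(-8)/[(8)·(4)·(1)·(-1)] = 9/2
L_4(-3) = (1)·(-3)·(-6)·(-7)/[(9)·(5)·(2)·(1)] = -7/5
Sum: 378·(1/2) + (-2)·(7/5) + 70·(-4) + 226·(9/2) + 558·(-7/5) = 142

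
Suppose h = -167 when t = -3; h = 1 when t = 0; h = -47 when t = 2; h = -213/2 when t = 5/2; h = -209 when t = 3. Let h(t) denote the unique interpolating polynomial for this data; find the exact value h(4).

Using Newton's divided-difference form:
h[-3,0] = (1 - (-167)) / (0 - (-3)) = 56
h[0,2] = (-47 - 1) / (2 - 0) = -24
h[2,5/2] = (-213/2 - (-47)) / (5/2 - 2) = -119
h[5/2,3] = (-209 - (-213/2)) / (3 - 5/2) = -205
h[-3,0,2] = (-24 - 56) / (2 - (-3)) = -16
h[0,2,5/2] = (-119 - (-24)) / (5/2 - 0) = -38
h[2,5/2,3] = (-205 - (-119)) / (3 - 2) = -86
h[-3,0,2,5/2] = (-38 - (-16)) / (5/2 - (-3)) = -4
h[0,2,5/2,3] = (-86 - (-38)) / (3 - 0) = -16
h[-3,0,2,5/2,3] = (-16 - (-4)) / (3 - (-3)) = -2
h(4) = -167 + 56·(7) + (-16)·(7)·(4) + (-4)·(7)·(4)·(2) + (-2)·(7)·(4)·(2)·(3/2) = -615

-615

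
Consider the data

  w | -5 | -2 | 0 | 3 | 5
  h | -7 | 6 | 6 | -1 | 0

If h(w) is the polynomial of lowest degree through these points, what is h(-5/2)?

Evaluate each Lagrange basis at w = -5/2:
L_0(-5/2) = (-1/2)·(-5/2)·(-11/2)·(-15/2)/[(-3)·(-5)·(-8)·(-10)] = 11/256
L_1(-5/2) = (5/2)·(-5/2)·(-11/2)·(-15/2)/[(3)·(-2)·(-5)·(-7)] = 275/224
L_2(-5/2) = (5/2)·(-1/2)·(-11/2)·(-15/2)/[(5)·(2)·(-3)·(-5)] = -11/32
L_3(-5/2) = (5/2)·(-1/2)·(-5/2)·(-15/2)/[(8)·(5)·(3)·(-2)] = 25/256
L_4(-5/2) = (5/2)·(-1/2)·(-5/2)·(-11/2)/[(10)·(7)·(5)·(2)] = -11/448
Sum: (-7)·(11/256) + 6·(275/224) + 6·(-11/32) + (-1)·(25/256) + 0 = 4395/896

4395/896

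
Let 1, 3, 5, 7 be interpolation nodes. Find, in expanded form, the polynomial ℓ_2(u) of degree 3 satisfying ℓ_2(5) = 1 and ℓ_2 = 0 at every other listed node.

ℓ_2(u) = (u - 1)(u - 3)(u - 7) / [(4)·(2)·(-2)]
       = (u^3 - 11u^2 + 31u - 21) / (-16)

ℓ_2(u) = -(1/16)u^3 + (11/16)u^2 - (31/16)u + 21/16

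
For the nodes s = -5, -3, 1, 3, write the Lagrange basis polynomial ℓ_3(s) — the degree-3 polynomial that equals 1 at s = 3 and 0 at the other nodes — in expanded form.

ℓ_3(s) = (1/96)s^3 + (7/96)s^2 + (7/96)s - 5/32

ℓ_3(s) = (s + 5)(s + 3)(s - 1) / [(8)·(6)·(2)]
       = (s^3 + 7s^2 + 7s - 15) / (96)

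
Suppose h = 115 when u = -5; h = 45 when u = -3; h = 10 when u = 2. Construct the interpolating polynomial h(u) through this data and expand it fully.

h(u) = 4u^2 - 3u

Newton's divided differences:
h[-5,-3] = (45 - 115) / (-3 - (-5)) = -35
h[-3,2] = (10 - 45) / (2 - (-3)) = -7
h[-5,-3,2] = (-7 - (-35)) / (2 - (-5)) = 4
h(u) = 115 + (-35)·(u + 5) + 4·(u + 5)(u + 3)
Expanding: h(u) = 4u^2 - 3u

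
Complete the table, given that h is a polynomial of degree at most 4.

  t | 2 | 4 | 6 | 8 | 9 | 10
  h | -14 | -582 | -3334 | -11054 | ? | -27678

-17962

The 5 known values determine h uniquely (degree ≤ 4).
L_0(9) = (5)·(3)·(1)·(-1)/[(-2)·(-4)·(-6)·(-8)] = -5/128
L_1(9) = (7)·(3)·(1)·(-1)/[(2)·(-2)·(-4)·(-6)] = 7/32
L_2(9) = (7)·(5)·(1)·(-1)/[(4)·(2)·(-2)·(-4)] = -35/64
L_3(9) = (7)·(5)·(3)·(-1)/[(6)·(4)·(2)·(-2)] = 35/32
L_4(9) = (7)·(5)·(3)·(1)/[(8)·(6)·(4)·(2)] = 35/128
Sum: (-14)·(-5/128) + (-582)·(7/32) + (-3334)·(-35/64) + (-11054)·(35/32) + (-27678)·(35/128) = -17962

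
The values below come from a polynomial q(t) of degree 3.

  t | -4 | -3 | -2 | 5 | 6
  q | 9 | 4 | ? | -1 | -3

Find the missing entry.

13/15

The 4 known values determine q uniquely (degree ≤ 3).
L_0(-2) = (1)·(-7)·(-8)/[(-1)·(-9)·(-10)] = -28/45
L_1(-2) = (2)·(-7)·(-8)/[(1)·(-8)·(-9)] = 14/9
L_2(-2) = (2)·(1)·(-8)/[(9)·(8)·(-1)] = 2/9
L_3(-2) = (2)·(1)·(-7)/[(10)·(9)·(1)] = -7/45
Sum: 9·(-28/45) + 4·(14/9) + (-1)·(2/9) + (-3)·(-7/45) = 13/15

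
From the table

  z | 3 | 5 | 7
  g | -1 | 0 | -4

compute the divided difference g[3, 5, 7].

-5/8

g[3,5] = (0 - (-1)) / (5 - 3) = 1/2
g[5,7] = (-4 - 0) / (7 - 5) = -2
g[3,5,7] = (-2 - 1/2) / (7 - 3) = -5/8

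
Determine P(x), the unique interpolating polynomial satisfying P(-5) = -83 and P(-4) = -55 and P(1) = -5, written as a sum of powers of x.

P(x) = -3x^2 + x - 3

Newton's divided differences:
P[-5,-4] = (-55 - (-83)) / (-4 - (-5)) = 28
P[-4,1] = (-5 - (-55)) / (1 - (-4)) = 10
P[-5,-4,1] = (10 - 28) / (1 - (-5)) = -3
P(x) = -83 + 28·(x + 5) + (-3)·(x + 5)(x + 4)
Expanding: P(x) = -3x^2 + x - 3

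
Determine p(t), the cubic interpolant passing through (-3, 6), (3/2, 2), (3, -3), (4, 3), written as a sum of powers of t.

p(t) = (559/945)t^3 - (2447/1890)t^2 - (1433/210)t + 1381/105

Build the Lagrange basis polynomials:
L_0(t) = (t - 3/2)(t - 3)(t - 4) / [-189] = -(1/189)t^3 + (17/378)t^2 - (5/42)t + 2/21
L_1(t) = (t + 3)(t - 3)(t - 4) / [135/8] = (8/135)t^3 - (32/135)t^2 - (8/15)t + 32/15
L_2(t) = (t + 3)(t - 3/2)(t - 4) / [-9] = -(1/9)t^3 + (5/18)t^2 + (7/6)t - 2
L_3(t) = (t + 3)(t - 3/2)(t - 3) / [35/2] = (2/35)t^3 - (3/35)t^2 - (18/35)t + 27/35
p(t) = 6·L_0 + 2·L_1 + (-3)·L_2 + 3·L_3
  6·L_0(t) = -(2/63)t^3 + (17/63)t^2 - (5/7)t + 4/7
  2·L_1(t) = (16/135)t^3 - (64/135)t^2 - (16/15)t + 64/15
  (-3)·L_2(t) = (1/3)t^3 - (5/6)t^2 - (7/2)t + 6
  3·L_3(t) = (6/35)t^3 - (9/35)t^2 - (54/35)t + 81/35
Adding term by term: (559/945)t^3 - (2447/1890)t^2 - (1433/210)t + 1381/105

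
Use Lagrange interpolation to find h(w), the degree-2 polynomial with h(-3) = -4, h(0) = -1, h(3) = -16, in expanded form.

L_0(w) = w(w - 3) / [18] = (1/18)w^2 - (1/6)w
L_1(w) = (w + 3)(w - 3) / [-9] = -(1/9)w^2 + 1
L_2(w) = (w + 3)w / [18] = (1/18)w^2 + (1/6)w
h(w) = (-4)·L_0 + (-1)·L_1 + (-16)·L_2
  (-4)·L_0(w) = -(2/9)w^2 + (2/3)w
  (-1)·L_1(w) = (1/9)w^2 - 1
  (-16)·L_2(w) = -(8/9)w^2 - (8/3)w
Adding term by term: -w^2 - 2w - 1

h(w) = -w^2 - 2w - 1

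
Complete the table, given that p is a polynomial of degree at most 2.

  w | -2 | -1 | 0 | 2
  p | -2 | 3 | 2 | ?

-18

The 3 known values determine p uniquely (degree ≤ 2).
L_0(2) = (3)·(2)/[(-1)·(-2)] = 3
L_1(2) = (4)·(2)/[(1)·(-1)] = -8
L_2(2) = (4)·(3)/[(2)·(1)] = 6
Sum: (-2)·(3) + 3·(-8) + 2·(6) = -18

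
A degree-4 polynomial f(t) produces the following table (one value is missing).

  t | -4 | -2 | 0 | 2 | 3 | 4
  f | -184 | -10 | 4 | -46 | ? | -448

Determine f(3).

-170

The 5 known values determine f uniquely (degree ≤ 4).
Evaluate each Lagrange basis at t = 3:
L_0(3) = (5)·(3)·(1)·(-1)/[(-2)·(-4)·(-6)·(-8)] = -5/128
L_1(3) = (7)·(3)·(1)·(-1)/[(2)·(-2)·(-4)·(-6)] = 7/32
L_2(3) = (7)·(5)·(1)·(-1)/[(4)·(2)·(-2)·(-4)] = -35/64
L_3(3) = (7)·(5)·(3)·(-1)/[(6)·(4)·(2)·(-2)] = 35/32
L_4(3) = (7)·(5)·(3)·(1)/[(8)·(6)·(4)·(2)] = 35/128
Sum: (-184)·(-5/128) + (-10)·(7/32) + 4·(-35/64) + (-46)·(35/32) + (-448)·(35/128) = -170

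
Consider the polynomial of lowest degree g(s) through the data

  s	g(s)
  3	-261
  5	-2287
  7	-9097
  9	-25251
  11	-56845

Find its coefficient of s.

2

Build the Lagrange basis polynomials:
L_0(s) = (s - 5)(s - 7)(s - 9)(s - 11) / [384] = (1/384)s^4 - (1/12)s^3 + (187/192)s^2 - (59/12)s + 1155/128
L_1(s) = (s - 3)(s - 7)(s - 9)(s - 11) / [-96] = -(1/96)s^4 + (5/16)s^3 - (10/3)s^2 + (235/16)s - 693/32
L_2(s) = (s - 3)(s - 5)(s - 9)(s - 11) / [64] = (1/64)s^4 - (7/16)s^3 + (137/32)s^2 - (273/16)s + 1485/64
L_3(s) = (s - 3)(s - 5)(s - 7)(s - 11) / [-96] = -(1/96)s^4 + (13/48)s^3 - (59/24)s^2 + (443/48)s - 385/32
L_4(s) = (s - 3)(s - 5)(s - 7)(s - 9) / [384] = (1/384)s^4 - (1/16)s^3 + (103/192)s^2 - (31/16)s + 315/128
g(s) = (-261)·L_0 + (-2287)·L_1 + (-9097)·L_2 + (-25251)·L_3 + (-56845)·L_4
Only the coefficient of s is needed; take it from each L_i and combine:
(-261)·(-59/12) + (-2287)·(235/16) + (-9097)·(-273/16) + (-25251)·(443/48) + (-56845)·(-31/16) = 2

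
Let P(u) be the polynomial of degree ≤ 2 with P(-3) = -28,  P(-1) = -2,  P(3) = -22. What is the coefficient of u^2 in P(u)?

-3

The leading coefficient equals the top divided difference P[-3,-1,3].
P[-3,-1] = (-2 - (-28)) / (-1 - (-3)) = 13
P[-1,3] = (-22 - (-2)) / (3 - (-1)) = -5
P[-3,-1,3] = (-5 - 13) / (3 - (-3)) = -3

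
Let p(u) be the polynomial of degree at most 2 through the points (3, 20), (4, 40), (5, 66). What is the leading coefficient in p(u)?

3

The leading coefficient equals the top divided difference p[3,4,5].
p[3,4] = (40 - 20) / (4 - 3) = 20
p[4,5] = (66 - 40) / (5 - 4) = 26
p[3,4,5] = (26 - 20) / (5 - 3) = 3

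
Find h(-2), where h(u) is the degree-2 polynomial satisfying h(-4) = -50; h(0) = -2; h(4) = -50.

Evaluate each Lagrange basis at u = -2:
L_0(-2) = (-2)·(-6)/[(-4)·(-8)] = 3/8
L_1(-2) = (2)·(-6)/[(4)·(-4)] = 3/4
L_2(-2) = (2)·(-2)/[(8)·(4)] = -1/8
Sum: (-50)·(3/8) + (-2)·(3/4) + (-50)·(-1/8) = -14

-14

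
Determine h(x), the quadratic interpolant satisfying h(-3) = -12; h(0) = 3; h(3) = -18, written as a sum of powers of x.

L_0(x) = x(x - 3) / [18] = (1/18)x^2 - (1/6)x
L_1(x) = (x + 3)(x - 3) / [-9] = -(1/9)x^2 + 1
L_2(x) = (x + 3)x / [18] = (1/18)x^2 + (1/6)x
h(x) = (-12)·L_0 + 3·L_1 + (-18)·L_2
  (-12)·L_0(x) = -(2/3)x^2 + 2x
  3·L_1(x) = -(1/3)x^2 + 3
  (-18)·L_2(x) = -x^2 - 3x
Adding term by term: -2x^2 - x + 3

h(x) = -2x^2 - x + 3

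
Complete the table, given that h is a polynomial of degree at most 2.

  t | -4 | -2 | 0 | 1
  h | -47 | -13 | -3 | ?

-7

The 3 known values determine h uniquely (degree ≤ 2).
L_0(1) = (3)·(1)/[(-2)·(-4)] = 3/8
L_1(1) = (5)·(1)/[(2)·(-2)] = -5/4
L_2(1) = (5)·(3)/[(4)·(2)] = 15/8
Sum: (-47)·(3/8) + (-13)·(-5/4) + (-3)·(15/8) = -7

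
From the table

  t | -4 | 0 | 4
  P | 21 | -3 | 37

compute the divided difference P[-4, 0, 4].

2

P[-4,0] = (-3 - 21) / (0 - (-4)) = -6
P[0,4] = (37 - (-3)) / (4 - 0) = 10
P[-4,0,4] = (10 - (-6)) / (4 - (-4)) = 2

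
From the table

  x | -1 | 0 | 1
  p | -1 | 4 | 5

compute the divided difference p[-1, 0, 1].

p[-1,0] = (4 - (-1)) / (0 - (-1)) = 5
p[0,1] = (5 - 4) / (1 - 0) = 1
p[-1,0,1] = (1 - 5) / (1 - (-1)) = -2

-2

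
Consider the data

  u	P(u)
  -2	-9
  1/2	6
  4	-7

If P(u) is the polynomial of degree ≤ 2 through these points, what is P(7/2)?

-19/7

Using Newton's divided-difference form:
P[-2,1/2] = (6 - (-9)) / (1/2 - (-2)) = 6
P[1/2,4] = (-7 - 6) / (4 - 1/2) = -26/7
P[-2,1/2,4] = (-26/7 - 6) / (4 - (-2)) = -34/21
P(7/2) = -9 + 6·(11/2) + (-34/21)·(11/2)·(3) = -19/7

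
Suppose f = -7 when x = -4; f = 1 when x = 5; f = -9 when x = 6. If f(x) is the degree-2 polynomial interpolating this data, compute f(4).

L_0(4) = (-1)·(-2)/[(-9)·(-10)] = 1/45
L_1(4) = (8)·(-2)/[(9)·(-1)] = 16/9
L_2(4) = (8)·(-1)/[(10)·(1)] = -4/5
Sum: (-7)·(1/45) + 1·(16/9) + (-9)·(-4/5) = 397/45

397/45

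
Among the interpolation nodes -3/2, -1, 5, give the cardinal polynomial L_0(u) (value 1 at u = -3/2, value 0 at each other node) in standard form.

L_0(u) = (4/13)u^2 - (16/13)u - 20/13

L_0(u) = (u + 1)(u - 5) / [(-1/2)·(-13/2)]
       = (u^2 - 4u - 5) / (13/4)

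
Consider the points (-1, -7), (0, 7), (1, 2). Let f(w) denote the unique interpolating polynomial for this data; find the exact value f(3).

-65

Using Newton's divided-difference form:
f[-1,0] = (7 - (-7)) / (0 - (-1)) = 14
f[0,1] = (2 - 7) / (1 - 0) = -5
f[-1,0,1] = (-5 - 14) / (1 - (-1)) = -19/2
f(3) = -7 + 14·(4) + (-19/2)·(4)·(3) = -65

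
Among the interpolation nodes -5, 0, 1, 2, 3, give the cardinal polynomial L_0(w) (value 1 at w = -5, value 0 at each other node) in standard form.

L_0(w) = w(w - 1)(w - 2)(w - 3) / [(-5)·(-6)·(-7)·(-8)]
       = (w^4 - 6w^3 + 11w^2 - 6w) / (1680)

L_0(w) = (1/1680)w^4 - (1/280)w^3 + (11/1680)w^2 - (1/280)w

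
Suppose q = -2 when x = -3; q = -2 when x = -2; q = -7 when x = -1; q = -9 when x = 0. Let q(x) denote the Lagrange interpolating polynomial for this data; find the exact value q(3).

L_0(3) = (5)·(4)·(3)/[(-1)·(-2)·(-3)] = -10
L_1(3) = (6)·(4)·(3)/[(1)·(-1)·(-2)] = 36
L_2(3) = (6)·(5)·(3)/[(2)·(1)·(-1)] = -45
L_3(3) = (6)·(5)·(4)/[(3)·(2)·(1)] = 20
Sum: (-2)·(-10) + (-2)·(36) + (-7)·(-45) + (-9)·(20) = 83

83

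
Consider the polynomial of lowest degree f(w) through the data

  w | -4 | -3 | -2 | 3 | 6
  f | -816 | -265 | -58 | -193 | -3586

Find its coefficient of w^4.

The leading coefficient equals the top divided difference f[-4,-3,-2,3,6].
f[-4,-3] = (-265 - (-816)) / (-3 - (-4)) = 551
f[-3,-2] = (-58 - (-265)) / (-2 - (-3)) = 207
f[-2,3] = (-193 - (-58)) / (3 - (-2)) = -27
f[3,6] = (-3586 - (-193)) / (6 - 3) = -1131
f[-4,-3,-2] = (207 - 551) / (-2 - (-4)) = -172
f[-3,-2,3] = (-27 - 207) / (3 - (-3)) = -39
f[-2,3,6] = (-1131 - (-27)) / (6 - (-2)) = -138
f[-4,-3,-2,3] = (-39 - (-172)) / (3 - (-4)) = 19
f[-3,-2,3,6] = (-138 - (-39)) / (6 - (-3)) = -11
f[-4,-3,-2,3,6] = (-11 - 19) / (6 - (-4)) = -3

-3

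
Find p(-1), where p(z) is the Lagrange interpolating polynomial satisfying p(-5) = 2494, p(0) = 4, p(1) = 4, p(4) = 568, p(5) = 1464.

18

Evaluate each Lagrange basis at z = -1:
L_0(-1) = (-1)·(-2)·(-5)·(-6)/[(-5)·(-6)·(-9)·(-10)] = 1/45
L_1(-1) = (4)·(-2)·(-5)·(-6)/[(5)·(-1)·(-4)·(-5)] = 12/5
L_2(-1) = (4)·(-1)·(-5)·(-6)/[(6)·(1)·(-3)·(-4)] = -5/3
L_3(-1) = (4)·(-1)·(-2)·(-6)/[(9)·(4)·(3)·(-1)] = 4/9
L_4(-1) = (4)·(-1)·(-2)·(-5)/[(10)·(5)·(4)·(1)] = -1/5
Sum: 2494·(1/45) + 4·(12/5) + 4·(-5/3) + 568·(4/9) + 1464·(-1/5) = 18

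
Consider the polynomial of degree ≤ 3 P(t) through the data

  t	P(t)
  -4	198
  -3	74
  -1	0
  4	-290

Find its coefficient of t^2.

-3

Build the Lagrange basis polynomials:
L_0(t) = (t + 3)(t + 1)(t - 4) / [-24] = -(1/24)t^3 + (13/24)t + 1/2
L_1(t) = (t + 4)(t + 1)(t - 4) / [14] = (1/14)t^3 + (1/14)t^2 - (8/7)t - 8/7
L_2(t) = (t + 4)(t + 3)(t - 4) / [-30] = -(1/30)t^3 - (1/10)t^2 + (8/15)t + 8/5
L_3(t) = (t + 4)(t + 3)(t + 1) / [280] = (1/280)t^3 + (1/35)t^2 + (19/280)t + 3/70
P(t) = 198·L_0 + 74·L_1 + 0·L_2 + (-290)·L_3
Only the coefficient of t^2 is needed; take it from each L_i and combine:
198·(0) + 74·(1/14) + 0·(-1/10) + (-290)·(1/35) = -3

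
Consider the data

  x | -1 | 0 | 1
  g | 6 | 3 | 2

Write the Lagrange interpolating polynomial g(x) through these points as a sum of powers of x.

g(x) = x^2 - 2x + 3

Build the Lagrange basis polynomials:
L_0(x) = x(x - 1) / [2] = (1/2)x^2 - (1/2)x
L_1(x) = (x + 1)(x - 1) / [-1] = -x^2 + 1
L_2(x) = (x + 1)x / [2] = (1/2)x^2 + (1/2)x
g(x) = 6·L_0 + 3·L_1 + 2·L_2
  6·L_0(x) = 3x^2 - 3x
  3·L_1(x) = -3x^2 + 3
  2·L_2(x) = x^2 + x
Adding term by term: x^2 - 2x + 3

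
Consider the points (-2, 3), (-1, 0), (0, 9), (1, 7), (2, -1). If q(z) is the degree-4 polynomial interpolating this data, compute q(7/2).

1779/32

L_0(7/2) = (9/2)·(7/2)·(5/2)·(3/2)/[(-1)·(-2)·(-3)·(-4)] = 315/128
L_1(7/2) = (11/2)·(7/2)·(5/2)·(3/2)/[(1)·(-1)·(-2)·(-3)] = -385/32
L_2(7/2) = (11/2)·(9/2)·(5/2)·(3/2)/[(2)·(1)·(-1)·(-2)] = 1485/64
L_3(7/2) = (11/2)·(9/2)·(7/2)·(3/2)/[(3)·(2)·(1)·(-1)] = -693/32
L_4(7/2) = (11/2)·(9/2)·(7/2)·(5/2)/[(4)·(3)·(2)·(1)] = 1155/128
Sum: 3·(315/128) + 0 + 9·(1485/64) + 7·(-693/32) + (-1)·(1155/128) = 1779/32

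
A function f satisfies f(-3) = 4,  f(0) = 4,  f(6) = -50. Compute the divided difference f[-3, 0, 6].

-1

f[-3,0] = (4 - 4) / (0 - (-3)) = 0
f[0,6] = (-50 - 4) / (6 - 0) = -9
f[-3,0,6] = (-9 - 0) / (6 - (-3)) = -1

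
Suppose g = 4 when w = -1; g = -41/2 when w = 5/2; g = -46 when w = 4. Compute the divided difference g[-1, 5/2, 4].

-2

g[-1,5/2] = (-41/2 - 4) / (5/2 - (-1)) = -7
g[5/2,4] = (-46 - (-41/2)) / (4 - 5/2) = -17
g[-1,5/2,4] = (-17 - (-7)) / (4 - (-1)) = -2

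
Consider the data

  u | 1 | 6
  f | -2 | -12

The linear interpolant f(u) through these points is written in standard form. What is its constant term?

0

L_0(u) = (u - 6) / [-5] = -(1/5)u + 6/5
L_1(u) = (u - 1) / [5] = (1/5)u - 1/5
f(u) = (-2)·L_0 + (-12)·L_1
Only the constant term is needed; take it from each L_i and combine:
(-2)·(6/5) + (-12)·(-1/5) = 0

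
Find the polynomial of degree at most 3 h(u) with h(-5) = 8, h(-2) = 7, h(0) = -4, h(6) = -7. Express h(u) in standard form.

h(u) = (199/1320)u^3 + (29/1320)u^2 - (1333/220)u - 4

Newton's divided differences:
h[-5,-2] = (7 - 8) / (-2 - (-5)) = -1/3
h[-2,0] = (-4 - 7) / (0 - (-2)) = -11/2
h[0,6] = (-7 - (-4)) / (6 - 0) = -1/2
h[-5,-2,0] = (-11/2 - (-1/3)) / (0 - (-5)) = -31/30
h[-2,0,6] = (-1/2 - (-11/2)) / (6 - (-2)) = 5/8
h[-5,-2,0,6] = (5/8 - (-31/30)) / (6 - (-5)) = 199/1320
h(u) = 8 + (-1/3)·(u + 5) + (-31/30)·(u + 5)(u + 2) + (199/1320)·(u + 5)(u + 2)u
Expanding: h(u) = (199/1320)u^3 + (29/1320)u^2 - (1333/220)u - 4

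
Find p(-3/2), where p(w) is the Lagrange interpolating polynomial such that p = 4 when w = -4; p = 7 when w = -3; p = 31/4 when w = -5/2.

L_0(-3/2) = (3/2)·(1)/[(-1)·(-3/2)] = 1
L_1(-3/2) = (5/2)·(1)/[(1)·(-1/2)] = -5
L_2(-3/2) = (5/2)·(3/2)/[(3/2)·(1/2)] = 5
Sum: 4·(1) + 7·(-5) + 31/4·(5) = 31/4

31/4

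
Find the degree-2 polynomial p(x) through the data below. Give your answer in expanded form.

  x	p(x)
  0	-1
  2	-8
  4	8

Build the Lagrange basis polynomials:
L_0(x) = (x - 2)(x - 4) / [8] = (1/8)x^2 - (3/4)x + 1
L_1(x) = x(x - 4) / [-4] = -(1/4)x^2 + x
L_2(x) = x(x - 2) / [8] = (1/8)x^2 - (1/4)x
p(x) = (-1)·L_0 + (-8)·L_1 + 8·L_2
  (-1)·L_0(x) = -(1/8)x^2 + (3/4)x - 1
  (-8)·L_1(x) = 2x^2 - 8x
  8·L_2(x) = x^2 - 2x
Adding term by term: (23/8)x^2 - (37/4)x - 1

p(x) = (23/8)x^2 - (37/4)x - 1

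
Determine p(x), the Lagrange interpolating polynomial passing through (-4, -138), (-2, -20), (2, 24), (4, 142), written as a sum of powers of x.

p(x) = 2x^3 + 3x + 2

Build the Lagrange basis polynomials:
L_0(x) = (x + 2)(x - 2)(x - 4) / [-96] = -(1/96)x^3 + (1/24)x^2 + (1/24)x - 1/6
L_1(x) = (x + 4)(x - 2)(x - 4) / [48] = (1/48)x^3 - (1/24)x^2 - (1/3)x + 2/3
L_2(x) = (x + 4)(x + 2)(x - 4) / [-48] = -(1/48)x^3 - (1/24)x^2 + (1/3)x + 2/3
L_3(x) = (x + 4)(x + 2)(x - 2) / [96] = (1/96)x^3 + (1/24)x^2 - (1/24)x - 1/6
p(x) = (-138)·L_0 + (-20)·L_1 + 24·L_2 + 142·L_3
  (-138)·L_0(x) = (23/16)x^3 - (23/4)x^2 - (23/4)x + 23
  (-20)·L_1(x) = -(5/12)x^3 + (5/6)x^2 + (20/3)x - 40/3
  24·L_2(x) = -(1/2)x^3 - x^2 + 8x + 16
  142·L_3(x) = (71/48)x^3 + (71/12)x^2 - (71/12)x - 71/3
Adding term by term: 2x^3 + 3x + 2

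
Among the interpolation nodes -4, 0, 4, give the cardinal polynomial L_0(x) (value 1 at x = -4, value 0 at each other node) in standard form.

L_0(x) = (1/32)x^2 - (1/8)x

L_0(x) = x(x - 4) / [(-4)·(-8)]
       = (x^2 - 4x) / (32)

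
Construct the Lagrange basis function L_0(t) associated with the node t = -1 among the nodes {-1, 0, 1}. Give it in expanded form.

L_0(t) = (1/2)t^2 - (1/2)t

L_0(t) = t(t - 1) / [(-1)·(-2)]
       = (t^2 - t) / (2)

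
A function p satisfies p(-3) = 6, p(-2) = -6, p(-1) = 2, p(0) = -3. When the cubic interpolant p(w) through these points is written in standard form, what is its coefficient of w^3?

The leading coefficient equals the top divided difference p[-3,-2,-1,0].
p[-3,-2] = (-6 - 6) / (-2 - (-3)) = -12
p[-2,-1] = (2 - (-6)) / (-1 - (-2)) = 8
p[-1,0] = (-3 - 2) / (0 - (-1)) = -5
p[-3,-2,-1] = (8 - (-12)) / (-1 - (-3)) = 10
p[-2,-1,0] = (-5 - 8) / (0 - (-2)) = -13/2
p[-3,-2,-1,0] = (-13/2 - 10) / (0 - (-3)) = -11/2

-11/2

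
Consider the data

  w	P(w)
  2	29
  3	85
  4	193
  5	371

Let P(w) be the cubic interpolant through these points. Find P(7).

1009

Using Newton's divided-difference form:
P[2,3] = (85 - 29) / (3 - 2) = 56
P[3,4] = (193 - 85) / (4 - 3) = 108
P[4,5] = (371 - 193) / (5 - 4) = 178
P[2,3,4] = (108 - 56) / (4 - 2) = 26
P[3,4,5] = (178 - 108) / (5 - 3) = 35
P[2,3,4,5] = (35 - 26) / (5 - 2) = 3
P(7) = 29 + 56·(5) + 26·(5)·(4) + 3·(5)·(4)·(3) = 1009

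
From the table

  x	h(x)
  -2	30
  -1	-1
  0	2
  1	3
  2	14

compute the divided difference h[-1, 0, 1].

-1

h[-1,0] = (2 - (-1)) / (0 - (-1)) = 3
h[0,1] = (3 - 2) / (1 - 0) = 1
h[-1,0,1] = (1 - 3) / (1 - (-1)) = -1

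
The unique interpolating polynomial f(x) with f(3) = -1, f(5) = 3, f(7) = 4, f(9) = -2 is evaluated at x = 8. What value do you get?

L_0(8) = (3)·(1)·(-1)/[(-2)·(-4)·(-6)] = 1/16
L_1(8) = (5)·(1)·(-1)/[(2)·(-2)·(-4)] = -5/16
L_2(8) = (5)·(3)·(-1)/[(4)·(2)·(-2)] = 15/16
L_3(8) = (5)·(3)·(1)/[(6)·(4)·(2)] = 5/16
Sum: (-1)·(1/16) + 3·(-5/16) + 4·(15/16) + (-2)·(5/16) = 17/8

17/8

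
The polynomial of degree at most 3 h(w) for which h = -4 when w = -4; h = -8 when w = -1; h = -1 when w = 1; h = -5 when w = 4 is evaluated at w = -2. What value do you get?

-201/20

L_0(-2) = (-1)·(-3)·(-6)/[(-3)·(-5)·(-8)] = 3/20
L_1(-2) = (2)·(-3)·(-6)/[(3)·(-2)·(-5)] = 6/5
L_2(-2) = (2)·(-1)·(-6)/[(5)·(2)·(-3)] = -2/5
L_3(-2) = (2)·(-1)·(-3)/[(8)·(5)·(3)] = 1/20
Sum: (-4)·(3/20) + (-8)·(6/5) + (-1)·(-2/5) + (-5)·(1/20) = -201/20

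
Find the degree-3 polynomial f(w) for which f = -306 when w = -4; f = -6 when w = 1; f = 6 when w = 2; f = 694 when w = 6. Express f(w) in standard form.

Build the Lagrange basis polynomials:
L_0(w) = (w - 1)(w - 2)(w - 6) / [-300] = -(1/300)w^3 + (3/100)w^2 - (1/15)w + 1/25
L_1(w) = (w + 4)(w - 2)(w - 6) / [25] = (1/25)w^3 - (4/25)w^2 - (4/5)w + 48/25
L_2(w) = (w + 4)(w - 1)(w - 6) / [-24] = -(1/24)w^3 + (1/8)w^2 + (11/12)w - 1
L_3(w) = (w + 4)(w - 1)(w - 2) / [200] = (1/200)w^3 + (1/200)w^2 - (1/20)w + 1/25
f(w) = (-306)·L_0 + (-6)·L_1 + 6·L_2 + 694·L_3
  (-306)·L_0(w) = (51/50)w^3 - (459/50)w^2 + (102/5)w - 306/25
  (-6)·L_1(w) = -(6/25)w^3 + (24/25)w^2 + (24/5)w - 288/25
  6·L_2(w) = -(1/4)w^3 + (3/4)w^2 + (11/2)w - 6
  694·L_3(w) = (347/100)w^3 + (347/100)w^2 - (347/10)w + 694/25
Adding term by term: 4w^3 - 4w^2 - 4w - 2

f(w) = 4w^3 - 4w^2 - 4w - 2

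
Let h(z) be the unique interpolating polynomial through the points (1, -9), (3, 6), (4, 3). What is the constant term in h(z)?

-27

Build the Lagrange basis polynomials:
L_0(z) = (z - 3)(z - 4) / [6] = (1/6)z^2 - (7/6)z + 2
L_1(z) = (z - 1)(z - 4) / [-2] = -(1/2)z^2 + (5/2)z - 2
L_2(z) = (z - 1)(z - 3) / [3] = (1/3)z^2 - (4/3)z + 1
h(z) = (-9)·L_0 + 6·L_1 + 3·L_2
Only the constant term is needed; take it from each L_i and combine:
(-9)·(2) + 6·(-2) + 3·(1) = -27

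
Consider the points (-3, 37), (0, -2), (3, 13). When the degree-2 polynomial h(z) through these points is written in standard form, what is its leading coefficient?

3

Build the Lagrange basis polynomials:
L_0(z) = z(z - 3) / [18] = (1/18)z^2 - (1/6)z
L_1(z) = (z + 3)(z - 3) / [-9] = -(1/9)z^2 + 1
L_2(z) = (z + 3)z / [18] = (1/18)z^2 + (1/6)z
h(z) = 37·L_0 + (-2)·L_1 + 13·L_2
Only the coefficient of z^2 is needed; take it from each L_i and combine:
37·(1/18) + (-2)·(-1/9) + 13·(1/18) = 3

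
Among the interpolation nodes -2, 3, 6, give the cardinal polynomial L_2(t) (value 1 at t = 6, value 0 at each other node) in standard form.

L_2(t) = (1/24)t^2 - (1/24)t - 1/4

L_2(t) = (t + 2)(t - 3) / [(8)·(3)]
       = (t^2 - t - 6) / (24)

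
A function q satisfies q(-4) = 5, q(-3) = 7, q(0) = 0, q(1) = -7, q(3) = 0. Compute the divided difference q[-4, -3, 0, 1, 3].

q[-4,-3] = (7 - 5) / (-3 - (-4)) = 2
q[-3,0] = (0 - 7) / (0 - (-3)) = -7/3
q[0,1] = (-7 - 0) / (1 - 0) = -7
q[1,3] = (0 - (-7)) / (3 - 1) = 7/2
q[-4,-3,0] = (-7/3 - 2) / (0 - (-4)) = -13/12
q[-3,0,1] = (-7 - (-7/3)) / (1 - (-3)) = -7/6
q[0,1,3] = (7/2 - (-7)) / (3 - 0) = 7/2
q[-4,-3,0,1] = (-7/6 - (-13/12)) / (1 - (-4)) = -1/60
q[-3,0,1,3] = (7/2 - (-7/6)) / (3 - (-3)) = 7/9
q[-4,-3,0,1,3] = (7/9 - (-1/60)) / (3 - (-4)) = 143/1260

143/1260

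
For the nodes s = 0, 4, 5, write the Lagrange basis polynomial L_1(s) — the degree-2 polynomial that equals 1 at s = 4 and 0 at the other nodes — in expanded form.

L_1(s) = -(1/4)s^2 + (5/4)s

L_1(s) = s(s - 5) / [(4)·(-1)]
       = (s^2 - 5s) / (-4)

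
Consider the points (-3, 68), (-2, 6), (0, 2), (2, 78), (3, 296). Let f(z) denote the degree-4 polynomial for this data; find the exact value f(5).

L_0(5) = (7)·(5)·(3)·(2)/[(-1)·(-3)·(-5)·(-6)] = 7/3
L_1(5) = (8)·(5)·(3)·(2)/[(1)·(-2)·(-4)·(-5)] = -6
L_2(5) = (8)·(7)·(3)·(2)/[(3)·(2)·(-2)·(-3)] = 28/3
L_3(5) = (8)·(7)·(5)·(2)/[(5)·(4)·(2)·(-1)] = -14
L_4(5) = (8)·(7)·(5)·(3)/[(6)·(5)·(3)·(1)] = 28/3
Sum: 68·(7/3) + 6·(-6) + 2·(28/3) + 78·(-14) + 296·(28/3) = 1812

1812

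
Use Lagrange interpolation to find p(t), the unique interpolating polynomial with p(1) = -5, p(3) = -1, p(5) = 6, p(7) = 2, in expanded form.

L_0(t) = (t - 3)(t - 5)(t - 7) / [-48] = -(1/48)t^3 + (5/16)t^2 - (71/48)t + 35/16
L_1(t) = (t - 1)(t - 5)(t - 7) / [16] = (1/16)t^3 - (13/16)t^2 + (47/16)t - 35/16
L_2(t) = (t - 1)(t - 3)(t - 7) / [-16] = -(1/16)t^3 + (11/16)t^2 - (31/16)t + 21/16
L_3(t) = (t - 1)(t - 3)(t - 5) / [48] = (1/48)t^3 - (3/16)t^2 + (23/48)t - 5/16
p(t) = (-5)·L_0 + (-1)·L_1 + 6·L_2 + 2·L_3
  (-5)·L_0(t) = (5/48)t^3 - (25/16)t^2 + (355/48)t - 175/16
  (-1)·L_1(t) = -(1/16)t^3 + (13/16)t^2 - (47/16)t + 35/16
  6·L_2(t) = -(3/8)t^3 + (33/8)t^2 - (93/8)t + 63/8
  2·L_3(t) = (1/24)t^3 - (3/8)t^2 + (23/24)t - 5/8
Adding term by term: -(7/24)t^3 + 3t^2 - (149/24)t - 3/2

p(t) = -(7/24)t^3 + 3t^2 - (149/24)t - 3/2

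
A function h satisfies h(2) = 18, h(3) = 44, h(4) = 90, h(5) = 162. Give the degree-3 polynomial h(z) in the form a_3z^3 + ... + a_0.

h(z) = z^3 + z^2 + 2z + 2

Newton's divided differences:
h[2,3] = (44 - 18) / (3 - 2) = 26
h[3,4] = (90 - 44) / (4 - 3) = 46
h[4,5] = (162 - 90) / (5 - 4) = 72
h[2,3,4] = (46 - 26) / (4 - 2) = 10
h[3,4,5] = (72 - 46) / (5 - 3) = 13
h[2,3,4,5] = (13 - 10) / (5 - 2) = 1
h(z) = 18 + 26·(z - 2) + 10·(z - 2)(z - 3) + 1·(z - 2)(z - 3)(z - 4)
Expanding: h(z) = z^3 + z^2 + 2z + 2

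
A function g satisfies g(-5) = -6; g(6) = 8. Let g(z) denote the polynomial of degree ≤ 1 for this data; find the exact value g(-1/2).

Evaluate each Lagrange basis at z = -1/2:
L_0(-1/2) = (-13/2)/[(-11)] = 13/22
L_1(-1/2) = (9/2)/[(11)] = 9/22
Sum: (-6)·(13/22) + 8·(9/22) = -3/11

-3/11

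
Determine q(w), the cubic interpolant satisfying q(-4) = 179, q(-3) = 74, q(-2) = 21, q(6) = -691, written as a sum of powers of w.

q(w) = -3w^3 - w^2 - w - 1

L_0(w) = (w + 3)(w + 2)(w - 6) / [-20] = -(1/20)w^3 + (1/20)w^2 + (6/5)w + 9/5
L_1(w) = (w + 4)(w + 2)(w - 6) / [9] = (1/9)w^3 - (28/9)w - 16/3
L_2(w) = (w + 4)(w + 3)(w - 6) / [-16] = -(1/16)w^3 - (1/16)w^2 + (15/8)w + 9/2
L_3(w) = (w + 4)(w + 3)(w + 2) / [720] = (1/720)w^3 + (1/80)w^2 + (13/360)w + 1/30
q(w) = 179·L_0 + 74·L_1 + 21·L_2 + (-691)·L_3
  179·L_0(w) = -(179/20)w^3 + (179/20)w^2 + (1074/5)w + 1611/5
  74·L_1(w) = (74/9)w^3 - (2072/9)w - 1184/3
  21·L_2(w) = -(21/16)w^3 - (21/16)w^2 + (315/8)w + 189/2
  (-691)·L_3(w) = -(691/720)w^3 - (691/80)w^2 - (8983/360)w - 691/30
Adding term by term: -3w^3 - w^2 - w - 1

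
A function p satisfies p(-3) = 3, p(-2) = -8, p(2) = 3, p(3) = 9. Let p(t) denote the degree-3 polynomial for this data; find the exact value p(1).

-19/5

L_0(1) = (3)·(-1)·(-2)/[(-1)·(-5)·(-6)] = -1/5
L_1(1) = (4)·(-1)·(-2)/[(1)·(-4)·(-5)] = 2/5
L_2(1) = (4)·(3)·(-2)/[(5)·(4)·(-1)] = 6/5
L_3(1) = (4)·(3)·(-1)/[(6)·(5)·(1)] = -2/5
Sum: 3·(-1/5) + (-8)·(2/5) + 3·(6/5) + 9·(-2/5) = -19/5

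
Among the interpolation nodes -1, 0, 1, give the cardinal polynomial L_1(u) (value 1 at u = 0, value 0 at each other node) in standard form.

L_1(u) = (u + 1)(u - 1) / [(1)·(-1)]
       = (u^2 - 1) / (-1)

L_1(u) = -u^2 + 1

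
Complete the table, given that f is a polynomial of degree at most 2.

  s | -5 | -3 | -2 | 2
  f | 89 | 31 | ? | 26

The 3 known values determine f uniquely (degree ≤ 2).
L_0(-2) = (1)·(-4)/[(-2)·(-7)] = -2/7
L_1(-2) = (3)·(-4)/[(2)·(-5)] = 6/5
L_2(-2) = (3)·(1)/[(7)·(5)] = 3/35
Sum: 89·(-2/7) + 31·(6/5) + 26·(3/35) = 14

14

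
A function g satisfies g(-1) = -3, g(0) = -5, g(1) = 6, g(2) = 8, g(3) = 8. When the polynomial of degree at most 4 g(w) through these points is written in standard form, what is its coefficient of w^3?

L_0(w) = w(w - 1)(w - 2)(w - 3) / [24] = (1/24)w^4 - (1/4)w^3 + (11/24)w^2 - (1/4)w
L_1(w) = (w + 1)(w - 1)(w - 2)(w - 3) / [-6] = -(1/6)w^4 + (5/6)w^3 - (5/6)w^2 - (5/6)w + 1
L_2(w) = (w + 1)w(w - 2)(w - 3) / [4] = (1/4)w^4 - w^3 + (1/4)w^2 + (3/2)w
L_3(w) = (w + 1)w(w - 1)(w - 3) / [-6] = -(1/6)w^4 + (1/2)w^3 + (1/6)w^2 - (1/2)w
L_4(w) = (w + 1)w(w - 1)(w - 2) / [24] = (1/24)w^4 - (1/12)w^3 - (1/24)w^2 + (1/12)w
g(w) = (-3)·L_0 + (-5)·L_1 + 6·L_2 + 8·L_3 + 8·L_4
Only the coefficient of w^3 is needed; take it from each L_i and combine:
(-3)·(-1/4) + (-5)·(5/6) + 6·(-1) + 8·(1/2) + 8·(-1/12) = -73/12

-73/12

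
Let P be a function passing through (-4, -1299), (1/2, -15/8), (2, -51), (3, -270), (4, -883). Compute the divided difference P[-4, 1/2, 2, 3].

-3

P[-4,1/2] = (-15/8 - (-1299)) / (1/2 - (-4)) = 1153/4
P[1/2,2] = (-51 - (-15/8)) / (2 - 1/2) = -131/4
P[2,3] = (-270 - (-51)) / (3 - 2) = -219
P[-4,1/2,2] = (-131/4 - 1153/4) / (2 - (-4)) = -107/2
P[1/2,2,3] = (-219 - (-131/4)) / (3 - 1/2) = -149/2
P[-4,1/2,2,3] = (-149/2 - (-107/2)) / (3 - (-4)) = -3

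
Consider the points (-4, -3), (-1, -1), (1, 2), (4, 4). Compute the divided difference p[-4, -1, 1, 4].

p[-4,-1] = (-1 - (-3)) / (-1 - (-4)) = 2/3
p[-1,1] = (2 - (-1)) / (1 - (-1)) = 3/2
p[1,4] = (4 - 2) / (4 - 1) = 2/3
p[-4,-1,1] = (3/2 - 2/3) / (1 - (-4)) = 1/6
p[-1,1,4] = (2/3 - 3/2) / (4 - (-1)) = -1/6
p[-4,-1,1,4] = (-1/6 - 1/6) / (4 - (-4)) = -1/24

-1/24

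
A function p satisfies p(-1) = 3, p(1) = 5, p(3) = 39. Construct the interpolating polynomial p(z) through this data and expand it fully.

p(z) = 4z^2 + z

Newton's divided differences:
p[-1,1] = (5 - 3) / (1 - (-1)) = 1
p[1,3] = (39 - 5) / (3 - 1) = 17
p[-1,1,3] = (17 - 1) / (3 - (-1)) = 4
p(z) = 3 + 1·(z + 1) + 4·(z + 1)(z - 1)
Expanding: p(z) = 4z^2 + z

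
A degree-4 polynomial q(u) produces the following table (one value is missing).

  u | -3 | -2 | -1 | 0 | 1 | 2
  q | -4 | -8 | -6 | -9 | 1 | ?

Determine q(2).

The 5 known values determine q uniquely (degree ≤ 4).
L_0(2) = (4)·(3)·(2)·(1)/[(-1)·(-2)·(-3)·(-4)] = 1
L_1(2) = (5)·(3)·(2)·(1)/[(1)·(-1)·(-2)·(-3)] = -5
L_2(2) = (5)·(4)·(2)·(1)/[(2)·(1)·(-1)·(-2)] = 10
L_3(2) = (5)·(4)·(3)·(1)/[(3)·(2)·(1)·(-1)] = -10
L_4(2) = (5)·(4)·(3)·(2)/[(4)·(3)·(2)·(1)] = 5
Sum: (-4)·(1) + (-8)·(-5) + (-6)·(10) + (-9)·(-10) + 1·(5) = 71

71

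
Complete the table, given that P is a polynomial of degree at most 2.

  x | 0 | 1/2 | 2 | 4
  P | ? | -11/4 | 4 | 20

The 3 known values determine P uniquely (degree ≤ 2).
L_0(0) = (-2)·(-4)/[(-3/2)·(-7/2)] = 32/21
L_1(0) = (-1/2)·(-4)/[(3/2)·(-2)] = -2/3
L_2(0) = (-1/2)·(-2)/[(7/2)·(2)] = 1/7
Sum: (-11/4)·(32/21) + 4·(-2/3) + 20·(1/7) = -4

-4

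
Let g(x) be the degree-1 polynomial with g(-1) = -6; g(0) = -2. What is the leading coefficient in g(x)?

The leading coefficient equals the top divided difference g[-1,0].
g[-1,0] = (-2 - (-6)) / (0 - (-1)) = 4

4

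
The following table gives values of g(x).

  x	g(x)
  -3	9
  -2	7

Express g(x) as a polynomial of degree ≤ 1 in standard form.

g(x) = -2x + 3

Build the Lagrange basis polynomials:
L_0(x) = (x + 2) / [-1] = -x - 2
L_1(x) = (x + 3) / [1] = x + 3
g(x) = 9·L_0 + 7·L_1
  9·L_0(x) = -9x - 18
  7·L_1(x) = 7x + 21
Adding term by term: -2x + 3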